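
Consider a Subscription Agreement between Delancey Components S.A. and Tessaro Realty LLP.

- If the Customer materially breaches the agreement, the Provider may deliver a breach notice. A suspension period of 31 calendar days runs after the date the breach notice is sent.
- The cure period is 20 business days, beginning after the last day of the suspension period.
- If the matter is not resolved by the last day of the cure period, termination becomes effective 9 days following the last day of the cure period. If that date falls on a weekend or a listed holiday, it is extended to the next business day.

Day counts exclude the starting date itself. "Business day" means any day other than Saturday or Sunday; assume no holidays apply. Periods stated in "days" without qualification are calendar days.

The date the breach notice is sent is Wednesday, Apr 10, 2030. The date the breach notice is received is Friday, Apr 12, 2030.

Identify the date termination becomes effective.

Jun 17, 2030

The last day of the suspension period: 31 calendar days after Apr 10, 2030 is May 11, 2030.
The last day of the cure period: counting 20 business days from Saturday, May 11, 2030 (May 13, May 14, May 15, May 16, …, Jun 5, Jun 6, Jun 7, skipping weekends) reaches Friday, Jun 7, 2030.
The date termination becomes effective: 9 calendar days after Jun 7, 2030 is Jun 16, 2030. That falls on a Sunday, so it rolls to the next business day, Monday, Jun 17, 2030.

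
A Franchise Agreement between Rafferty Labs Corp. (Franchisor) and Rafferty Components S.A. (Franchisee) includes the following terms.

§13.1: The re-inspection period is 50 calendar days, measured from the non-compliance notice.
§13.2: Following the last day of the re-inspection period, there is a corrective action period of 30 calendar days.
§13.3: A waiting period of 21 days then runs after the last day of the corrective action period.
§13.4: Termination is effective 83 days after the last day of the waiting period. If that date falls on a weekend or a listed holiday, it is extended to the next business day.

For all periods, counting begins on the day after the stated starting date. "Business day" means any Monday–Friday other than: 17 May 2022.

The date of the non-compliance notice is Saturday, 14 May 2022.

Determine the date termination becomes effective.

14 November 2022

The last day of the re-inspection period: 50 calendar days after 14 May 2022 is 3 July 2022.
The last day of the corrective action period: 3 July 2022 + 30 days = 2 August 2022.
Adding 21 calendar days to 2 August 2022 gives 23 August 2022, which is the last day of the waiting period.
The date termination becomes effective: 23 August 2022 + 83 days = 14 November 2022. 14 November 2022 is a Monday and is not a listed holiday, so no roll-forward applies.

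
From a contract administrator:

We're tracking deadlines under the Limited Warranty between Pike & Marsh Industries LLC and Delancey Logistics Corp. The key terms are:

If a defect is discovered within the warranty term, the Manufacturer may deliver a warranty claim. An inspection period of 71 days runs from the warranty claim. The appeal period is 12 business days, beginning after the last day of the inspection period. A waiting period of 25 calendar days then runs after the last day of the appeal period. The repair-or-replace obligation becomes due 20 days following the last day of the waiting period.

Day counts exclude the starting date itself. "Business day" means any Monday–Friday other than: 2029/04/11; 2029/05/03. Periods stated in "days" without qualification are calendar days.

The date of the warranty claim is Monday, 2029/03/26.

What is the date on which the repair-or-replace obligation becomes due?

Adding 71 calendar days to 2029/03/26 gives 2029/06/05, which is the last day of the inspection period.
From Tuesday, 2029/06/05, 12 business days (Jun 6, Jun 7, Jun 8, Jun 11, …, Jun 19, Jun 20, Jun 21, skipping weekends) brings us to Thursday, 2029/06/21, which is the last day of the appeal period.
The last day of the waiting period: 2029/06/21 + 25 days = 2029/07/16.
The date on which the repair-or-replace obligation becomes due: 20 calendar days after 2029/07/16 is 2029/08/05.

2029/08/05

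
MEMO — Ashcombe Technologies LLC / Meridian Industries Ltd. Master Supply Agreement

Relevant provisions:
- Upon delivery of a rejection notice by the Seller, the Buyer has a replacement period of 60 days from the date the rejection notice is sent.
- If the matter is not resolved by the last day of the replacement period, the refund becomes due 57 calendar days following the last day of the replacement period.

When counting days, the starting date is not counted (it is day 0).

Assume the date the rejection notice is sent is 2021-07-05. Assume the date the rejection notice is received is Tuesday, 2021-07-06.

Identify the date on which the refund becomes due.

2021-10-30

Adding 60 calendar days to 2021-07-05 gives 2021-09-03, which is the last day of the replacement period.
Adding 57 calendar days to 2021-09-03 gives 2021-10-30, which is the date on which the refund becomes due.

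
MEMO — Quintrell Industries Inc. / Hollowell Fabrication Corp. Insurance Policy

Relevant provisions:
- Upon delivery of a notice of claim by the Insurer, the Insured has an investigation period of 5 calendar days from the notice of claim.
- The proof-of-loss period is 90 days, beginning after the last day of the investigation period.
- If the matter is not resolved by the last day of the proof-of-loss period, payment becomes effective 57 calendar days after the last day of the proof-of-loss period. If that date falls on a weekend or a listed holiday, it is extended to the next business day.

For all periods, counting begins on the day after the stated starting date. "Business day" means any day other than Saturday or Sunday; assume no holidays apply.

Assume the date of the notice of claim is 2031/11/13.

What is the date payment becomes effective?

2032/04/13

Adding 5 calendar days to 2031/11/13 gives 2031/11/18, which is the last day of the investigation period.
The last day of the proof-of-loss period: 90 calendar days after 2031/11/18 is 2032/02/16.
Adding 57 calendar days to 2032/02/16 gives 2032/04/13, which is the date payment becomes effective. 2032/04/13 is a Tuesday, so no roll-forward applies.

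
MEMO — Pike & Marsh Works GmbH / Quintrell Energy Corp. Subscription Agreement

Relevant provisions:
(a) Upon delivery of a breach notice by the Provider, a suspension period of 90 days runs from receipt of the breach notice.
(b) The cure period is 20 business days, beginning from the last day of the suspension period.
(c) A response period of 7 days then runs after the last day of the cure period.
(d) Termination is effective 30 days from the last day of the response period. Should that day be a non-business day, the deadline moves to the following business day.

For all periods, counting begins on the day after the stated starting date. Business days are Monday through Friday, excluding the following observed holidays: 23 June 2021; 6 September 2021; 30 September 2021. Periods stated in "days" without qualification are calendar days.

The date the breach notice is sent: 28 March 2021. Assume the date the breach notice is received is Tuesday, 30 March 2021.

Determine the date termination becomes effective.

1 September 2021

Adding 90 calendar days to 30 March 2021 gives 28 June 2021, which is the last day of the suspension period.
From Monday, 28 June 2021, 20 business days (Jun 29, Jun 30, Jul 1, Jul 2, …, Jul 22, Jul 23, Jul 26, skipping weekends) brings us to Monday, 26 July 2021, which is the last day of the cure period.
The last day of the response period: 26 July 2021 + 7 days = 2 August 2021.
The date termination becomes effective: 2 August 2021 + 30 days = 1 September 2021. 1 September 2021 is a Wednesday and is not a listed holiday, so no roll-forward applies.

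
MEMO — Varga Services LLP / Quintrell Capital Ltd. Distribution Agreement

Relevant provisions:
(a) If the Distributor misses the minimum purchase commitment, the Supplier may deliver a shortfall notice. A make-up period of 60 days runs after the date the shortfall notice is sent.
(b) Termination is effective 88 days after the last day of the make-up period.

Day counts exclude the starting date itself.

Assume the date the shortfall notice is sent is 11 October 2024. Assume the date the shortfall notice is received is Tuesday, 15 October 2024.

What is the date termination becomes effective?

8 March 2025

Adding 60 calendar days to 11 October 2024 gives 10 December 2024, which is the last day of the make-up period.
The date termination becomes effective: 10 December 2024 + 88 days = 8 March 2025.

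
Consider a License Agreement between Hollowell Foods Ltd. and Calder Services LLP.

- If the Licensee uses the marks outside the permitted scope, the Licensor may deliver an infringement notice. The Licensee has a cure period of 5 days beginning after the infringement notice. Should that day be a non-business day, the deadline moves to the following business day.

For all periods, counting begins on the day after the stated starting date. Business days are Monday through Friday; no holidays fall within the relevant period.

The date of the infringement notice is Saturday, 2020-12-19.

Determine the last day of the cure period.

2020-12-24

Adding 5 calendar days to 2020-12-19 gives 2020-12-24, which is the last day of the cure period. 2020-12-24 is a Thursday, so no roll-forward applies.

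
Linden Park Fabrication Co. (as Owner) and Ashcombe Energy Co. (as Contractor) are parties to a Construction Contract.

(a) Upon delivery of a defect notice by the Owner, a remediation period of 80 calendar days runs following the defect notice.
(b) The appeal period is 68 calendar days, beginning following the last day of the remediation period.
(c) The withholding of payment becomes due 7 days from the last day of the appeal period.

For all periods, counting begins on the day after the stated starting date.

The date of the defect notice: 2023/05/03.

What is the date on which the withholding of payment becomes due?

2023/10/05

The last day of the remediation period: 2023/05/03 + 80 days = 2023/07/22.
The last day of the appeal period: 68 calendar days after 2023/07/22 is 2023/09/28.
The date on which the withholding of payment becomes due: 2023/09/28 + 7 days = 2023/10/05.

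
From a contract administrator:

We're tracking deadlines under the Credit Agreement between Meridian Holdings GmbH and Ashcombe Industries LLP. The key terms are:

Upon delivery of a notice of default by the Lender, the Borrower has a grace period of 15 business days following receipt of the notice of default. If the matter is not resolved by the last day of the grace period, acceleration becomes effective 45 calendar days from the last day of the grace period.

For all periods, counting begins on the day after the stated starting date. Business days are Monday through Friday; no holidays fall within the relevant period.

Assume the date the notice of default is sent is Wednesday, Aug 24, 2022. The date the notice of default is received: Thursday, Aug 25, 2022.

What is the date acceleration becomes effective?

The last day of the grace period: 15 business days after Thursday, Aug 25, 2022, skipping weekends — Aug 26, Aug 29, Aug 30, Aug 31, …, Sep 13, Sep 14, Sep 15 — lands on Thursday, Sep 15, 2022.
The date acceleration becomes effective: Sep 15, 2022 + 45 days = Oct 30, 2022.

Oct 30, 2022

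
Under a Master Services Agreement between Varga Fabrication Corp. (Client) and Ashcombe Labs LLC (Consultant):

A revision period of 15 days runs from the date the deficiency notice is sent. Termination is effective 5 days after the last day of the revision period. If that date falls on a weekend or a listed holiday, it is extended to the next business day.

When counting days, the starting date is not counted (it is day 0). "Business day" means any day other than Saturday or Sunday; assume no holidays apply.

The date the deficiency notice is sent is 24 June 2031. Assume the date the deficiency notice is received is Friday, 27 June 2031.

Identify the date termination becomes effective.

14 July 2031

Adding 15 calendar days to 24 June 2031 gives 9 July 2031, which is the last day of the revision period.
The date termination becomes effective: 5 calendar days after 9 July 2031 is 14 July 2031. 14 July 2031 is a Monday, so no roll-forward applies.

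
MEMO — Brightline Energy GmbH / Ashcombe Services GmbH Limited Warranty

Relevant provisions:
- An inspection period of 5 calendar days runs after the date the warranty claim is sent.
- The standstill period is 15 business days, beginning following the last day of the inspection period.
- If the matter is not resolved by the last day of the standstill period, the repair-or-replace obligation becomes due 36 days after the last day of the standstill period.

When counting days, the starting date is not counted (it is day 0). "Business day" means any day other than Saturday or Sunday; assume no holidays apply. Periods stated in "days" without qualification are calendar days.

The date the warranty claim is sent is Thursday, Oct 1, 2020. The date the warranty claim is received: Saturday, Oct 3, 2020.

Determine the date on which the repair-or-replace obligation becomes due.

The last day of the inspection period: 5 calendar days after Oct 1, 2020 is Oct 6, 2020.
From Tuesday, Oct 6, 2020, 15 business days (Oct 7, Oct 8, Oct 9, Oct 12, …, Oct 23, Oct 26, Oct 27, skipping weekends) brings us to Tuesday, Oct 27, 2020, which is the last day of the standstill period.
The date on which the repair-or-replace obligation becomes due: 36 calendar days after Oct 27, 2020 is Dec 2, 2020.

Dec 2, 2020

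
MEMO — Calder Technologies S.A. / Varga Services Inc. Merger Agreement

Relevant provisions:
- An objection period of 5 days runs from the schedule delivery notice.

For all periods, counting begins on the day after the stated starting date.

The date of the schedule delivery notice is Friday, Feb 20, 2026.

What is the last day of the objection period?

Feb 25, 2026

The last day of the objection period: 5 calendar days after Feb 20, 2026 is Feb 25, 2026.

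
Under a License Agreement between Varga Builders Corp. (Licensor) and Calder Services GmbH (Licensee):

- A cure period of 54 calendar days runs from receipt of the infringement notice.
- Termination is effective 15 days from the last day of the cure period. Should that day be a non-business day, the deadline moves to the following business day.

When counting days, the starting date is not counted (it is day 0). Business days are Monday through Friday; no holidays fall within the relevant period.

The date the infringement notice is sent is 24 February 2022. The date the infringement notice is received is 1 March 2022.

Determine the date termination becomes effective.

The last day of the cure period: 1 March 2022 + 54 days = 24 April 2022.
Adding 15 calendar days to 24 April 2022 gives 9 May 2022, which is the date termination becomes effective. 9 May 2022 is a Monday, so no roll-forward applies.

9 May 2022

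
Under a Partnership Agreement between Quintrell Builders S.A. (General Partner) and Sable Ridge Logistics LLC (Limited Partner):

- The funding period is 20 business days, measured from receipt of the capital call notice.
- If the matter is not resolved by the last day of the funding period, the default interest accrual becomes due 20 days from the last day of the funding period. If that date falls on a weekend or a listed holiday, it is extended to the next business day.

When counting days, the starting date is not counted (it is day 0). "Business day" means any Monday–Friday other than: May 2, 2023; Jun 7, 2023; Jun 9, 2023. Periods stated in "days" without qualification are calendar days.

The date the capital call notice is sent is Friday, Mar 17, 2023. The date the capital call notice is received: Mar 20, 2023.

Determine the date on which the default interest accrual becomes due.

May 8, 2023

From Monday, Mar 20, 2023, 20 business days (Mar 21, Mar 22, Mar 23, Mar 24, …, Apr 13, Apr 14, Apr 17, skipping weekends) brings us to Monday, Apr 17, 2023, which is the last day of the funding period.
Adding 20 calendar days to Apr 17, 2023 gives May 7, 2023, which is the date on which the default interest accrual becomes due. That falls on a Sunday, so it rolls to the next business day, Monday, May 8, 2023.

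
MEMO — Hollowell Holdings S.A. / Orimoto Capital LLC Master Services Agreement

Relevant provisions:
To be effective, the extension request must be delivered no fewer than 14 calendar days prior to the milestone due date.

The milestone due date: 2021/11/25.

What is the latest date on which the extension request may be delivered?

2021/11/11

2021/11/25 minus 14 days is 2021/11/11.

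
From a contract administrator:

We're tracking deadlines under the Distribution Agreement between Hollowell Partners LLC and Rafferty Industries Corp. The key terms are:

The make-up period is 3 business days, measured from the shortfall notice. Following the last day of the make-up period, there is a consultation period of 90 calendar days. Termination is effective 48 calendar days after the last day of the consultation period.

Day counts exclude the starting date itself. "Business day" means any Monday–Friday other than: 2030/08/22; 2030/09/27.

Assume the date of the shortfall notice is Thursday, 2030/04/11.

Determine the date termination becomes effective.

From Thursday, 2030/04/11, 3 business days (Apr 12, Apr 15, Apr 16, skipping weekends) brings us to Tuesday, 2030/04/16, which is the last day of the make-up period.
Adding 90 calendar days to 2030/04/16 gives 2030/07/15, which is the last day of the consultation period.
The date termination becomes effective: 48 calendar days after 2030/07/15 is 2030/09/01.

2030/09/01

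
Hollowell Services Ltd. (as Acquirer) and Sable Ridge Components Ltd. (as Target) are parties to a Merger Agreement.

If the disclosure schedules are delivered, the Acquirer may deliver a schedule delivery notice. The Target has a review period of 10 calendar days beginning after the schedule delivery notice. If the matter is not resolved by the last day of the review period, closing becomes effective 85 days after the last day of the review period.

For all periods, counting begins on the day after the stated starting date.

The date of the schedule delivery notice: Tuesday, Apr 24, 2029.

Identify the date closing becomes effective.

Jul 28, 2029

Adding 10 calendar days to Apr 24, 2029 gives May 4, 2029, which is the last day of the review period.
The date closing becomes effective: 85 calendar days after May 4, 2029 is Jul 28, 2029.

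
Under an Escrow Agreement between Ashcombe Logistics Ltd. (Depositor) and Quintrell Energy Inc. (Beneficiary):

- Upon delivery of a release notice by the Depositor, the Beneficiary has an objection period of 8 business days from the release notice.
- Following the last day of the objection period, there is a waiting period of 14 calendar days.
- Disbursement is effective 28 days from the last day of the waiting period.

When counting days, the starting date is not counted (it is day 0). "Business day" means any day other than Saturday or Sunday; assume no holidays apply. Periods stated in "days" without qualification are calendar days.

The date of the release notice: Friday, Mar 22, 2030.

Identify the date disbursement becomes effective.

From Friday, Mar 22, 2030, 8 business days (Mar 25, Mar 26, Mar 27, Mar 28, Mar 29, Apr 1, Apr 2, Apr 3, skipping weekends) brings us to Wednesday, Apr 3, 2030, which is the last day of the objection period.
The last day of the waiting period: Apr 3, 2030 + 14 days = Apr 17, 2030.
The date disbursement becomes effective: Apr 17, 2030 + 28 days = May 15, 2030.

May 15, 2030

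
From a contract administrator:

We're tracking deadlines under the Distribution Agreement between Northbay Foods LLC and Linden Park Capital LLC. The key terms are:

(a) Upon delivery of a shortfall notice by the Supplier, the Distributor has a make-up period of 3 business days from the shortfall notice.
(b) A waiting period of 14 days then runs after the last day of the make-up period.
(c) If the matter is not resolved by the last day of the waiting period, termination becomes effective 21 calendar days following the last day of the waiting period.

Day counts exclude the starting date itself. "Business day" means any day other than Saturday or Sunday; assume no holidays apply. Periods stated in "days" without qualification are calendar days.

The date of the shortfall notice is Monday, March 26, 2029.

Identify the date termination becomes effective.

The last day of the make-up period: 3 business days after Monday, March 26, 2029, skipping weekends — Mar 27, Mar 28, Mar 29 — lands on Thursday, March 29, 2029.
The last day of the waiting period: March 29, 2029 + 14 days = April 12, 2029.
The date termination becomes effective: 21 calendar days after April 12, 2029 is May 3, 2029.

May 3, 2029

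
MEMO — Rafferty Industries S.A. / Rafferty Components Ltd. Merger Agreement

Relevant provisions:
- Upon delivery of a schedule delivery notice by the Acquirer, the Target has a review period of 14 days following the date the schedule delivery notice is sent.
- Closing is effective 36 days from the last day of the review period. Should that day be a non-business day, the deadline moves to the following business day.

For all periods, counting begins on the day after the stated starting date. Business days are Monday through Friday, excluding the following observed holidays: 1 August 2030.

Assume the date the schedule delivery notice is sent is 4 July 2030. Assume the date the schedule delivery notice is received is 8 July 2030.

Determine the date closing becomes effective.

23 August 2030

Adding 14 calendar days to 4 July 2030 gives 18 July 2030, which is the last day of the review period.
Adding 36 calendar days to 18 July 2030 gives 23 August 2030, which is the date closing becomes effective. 23 August 2030 is a Friday and is not a listed holiday, so no roll-forward applies.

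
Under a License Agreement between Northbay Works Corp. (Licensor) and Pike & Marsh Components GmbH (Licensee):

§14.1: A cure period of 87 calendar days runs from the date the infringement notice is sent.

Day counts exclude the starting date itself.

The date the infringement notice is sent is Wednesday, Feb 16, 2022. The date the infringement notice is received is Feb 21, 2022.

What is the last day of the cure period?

Adding 87 calendar days to Feb 16, 2022 gives May 14, 2022, which is the last day of the cure period.

May 14, 2022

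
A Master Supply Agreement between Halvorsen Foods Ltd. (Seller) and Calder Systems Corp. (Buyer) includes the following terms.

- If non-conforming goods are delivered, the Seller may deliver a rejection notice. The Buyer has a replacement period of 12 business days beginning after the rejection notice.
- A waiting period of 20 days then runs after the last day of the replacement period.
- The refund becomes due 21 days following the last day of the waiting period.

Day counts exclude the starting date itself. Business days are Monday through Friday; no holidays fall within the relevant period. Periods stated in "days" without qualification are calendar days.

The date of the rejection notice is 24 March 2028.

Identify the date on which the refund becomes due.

The last day of the replacement period: counting 12 business days from Friday, 24 March 2028 (Mar 27, Mar 28, Mar 29, Mar 30, …, Apr 7, Apr 10, Apr 11, skipping weekends) reaches Tuesday, 11 April 2028.
Adding 20 calendar days to 11 April 2028 gives 1 May 2028, which is the last day of the waiting period.
The date on which the refund becomes due: 1 May 2028 + 21 days = 22 May 2028.

22 May 2028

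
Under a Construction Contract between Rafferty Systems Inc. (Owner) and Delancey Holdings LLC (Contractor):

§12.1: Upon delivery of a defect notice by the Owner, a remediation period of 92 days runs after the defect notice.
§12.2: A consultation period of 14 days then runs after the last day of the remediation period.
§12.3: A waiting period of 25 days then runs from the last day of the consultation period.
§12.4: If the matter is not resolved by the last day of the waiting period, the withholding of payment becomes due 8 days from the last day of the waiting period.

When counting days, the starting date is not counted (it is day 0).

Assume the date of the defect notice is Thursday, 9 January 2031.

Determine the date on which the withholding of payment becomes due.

The last day of the remediation period: 92 calendar days after 9 January 2031 is 11 April 2031.
The last day of the consultation period: 11 April 2031 + 14 days = 25 April 2031.
Adding 25 calendar days to 25 April 2031 gives 20 May 2031, which is the last day of the waiting period.
Adding 8 calendar days to 20 May 2031 gives 28 May 2031, which is the date on which the withholding of payment becomes due.

28 May 2031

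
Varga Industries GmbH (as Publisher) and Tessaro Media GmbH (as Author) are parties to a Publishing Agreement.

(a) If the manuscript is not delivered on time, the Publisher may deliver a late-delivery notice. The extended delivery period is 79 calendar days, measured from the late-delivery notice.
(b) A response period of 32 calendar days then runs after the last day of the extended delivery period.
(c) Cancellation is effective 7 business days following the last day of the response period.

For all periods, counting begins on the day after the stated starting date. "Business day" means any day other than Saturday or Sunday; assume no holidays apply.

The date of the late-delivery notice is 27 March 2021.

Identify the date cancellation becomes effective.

Adding 79 calendar days to 27 March 2021 gives 14 June 2021, which is the last day of the extended delivery period.
The last day of the response period: 14 June 2021 + 32 days = 16 July 2021.
From Friday, 16 July 2021, 7 business days (Jul 19, Jul 20, Jul 21, Jul 22, Jul 23, Jul 26, Jul 27, skipping weekends) brings us to Tuesday, 27 July 2021, which is the date cancellation becomes effective.

27 July 2021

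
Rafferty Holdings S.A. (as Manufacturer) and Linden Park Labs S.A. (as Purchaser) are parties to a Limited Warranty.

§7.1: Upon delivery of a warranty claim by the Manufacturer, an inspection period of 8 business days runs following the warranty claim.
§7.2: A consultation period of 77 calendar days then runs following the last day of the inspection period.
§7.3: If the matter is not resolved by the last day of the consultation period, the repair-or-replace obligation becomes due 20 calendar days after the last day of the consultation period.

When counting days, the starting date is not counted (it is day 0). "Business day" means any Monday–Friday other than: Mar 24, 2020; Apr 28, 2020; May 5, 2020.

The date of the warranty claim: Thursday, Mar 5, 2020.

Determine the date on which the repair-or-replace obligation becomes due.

Jun 22, 2020

The last day of the inspection period: counting 8 business days from Thursday, Mar 5, 2020 (Mar 6, Mar 9, Mar 10, Mar 11, Mar 12, Mar 13, Mar 16, Mar 17, skipping weekends) reaches Tuesday, Mar 17, 2020.
The last day of the consultation period: Mar 17, 2020 + 77 days = Jun 2, 2020.
The date on which the repair-or-replace obligation becomes due: Jun 2, 2020 + 20 days = Jun 22, 2020.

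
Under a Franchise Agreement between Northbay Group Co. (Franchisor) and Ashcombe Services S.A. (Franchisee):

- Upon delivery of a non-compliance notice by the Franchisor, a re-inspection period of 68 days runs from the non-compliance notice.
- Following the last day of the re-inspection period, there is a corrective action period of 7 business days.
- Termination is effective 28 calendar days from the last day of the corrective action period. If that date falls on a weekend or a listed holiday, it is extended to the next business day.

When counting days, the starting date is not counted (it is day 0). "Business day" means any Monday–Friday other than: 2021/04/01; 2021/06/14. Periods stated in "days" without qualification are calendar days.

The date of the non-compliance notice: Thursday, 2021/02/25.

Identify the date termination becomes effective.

2021/06/10

The last day of the re-inspection period: 68 calendar days after 2021/02/25 is 2021/05/04.
The last day of the corrective action period: counting 7 business days from Tuesday, 2021/05/04 (May 5, May 6, May 7, May 10, May 11, May 12, May 13, skipping weekends) reaches Thursday, 2021/05/13.
The date termination becomes effective: 2021/05/13 + 28 days = 2021/06/10. 2021/06/10 is a Thursday and is not a listed holiday, so no roll-forward applies.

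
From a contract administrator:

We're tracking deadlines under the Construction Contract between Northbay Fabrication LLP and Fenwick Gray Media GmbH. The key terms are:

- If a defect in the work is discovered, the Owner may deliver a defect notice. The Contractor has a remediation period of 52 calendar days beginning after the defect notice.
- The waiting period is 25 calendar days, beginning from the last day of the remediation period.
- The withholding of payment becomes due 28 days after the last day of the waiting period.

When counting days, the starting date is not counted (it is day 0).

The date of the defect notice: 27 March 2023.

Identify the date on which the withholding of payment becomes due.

10 July 2023

Adding 52 calendar days to 27 March 2023 gives 18 May 2023, which is the last day of the remediation period.
Adding 25 calendar days to 18 May 2023 gives 12 June 2023, which is the last day of the waiting period.
Adding 28 calendar days to 12 June 2023 gives 10 July 2023, which is the date on which the withholding of payment becomes due.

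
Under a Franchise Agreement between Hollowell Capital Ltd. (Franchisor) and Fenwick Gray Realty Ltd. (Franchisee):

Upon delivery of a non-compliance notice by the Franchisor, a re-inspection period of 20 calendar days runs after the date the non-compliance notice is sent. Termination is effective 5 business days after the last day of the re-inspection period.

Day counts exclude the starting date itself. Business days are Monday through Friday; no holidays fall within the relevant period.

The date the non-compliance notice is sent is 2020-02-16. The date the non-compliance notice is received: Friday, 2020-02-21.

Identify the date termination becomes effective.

2020-03-13

The last day of the re-inspection period: 2020-02-16 + 20 days = 2020-03-07.
From Saturday, 2020-03-07, 5 business days (Mar 9, Mar 10, Mar 11, Mar 12, Mar 13, skipping weekends) brings us to Friday, 2020-03-13, which is the date termination becomes effective.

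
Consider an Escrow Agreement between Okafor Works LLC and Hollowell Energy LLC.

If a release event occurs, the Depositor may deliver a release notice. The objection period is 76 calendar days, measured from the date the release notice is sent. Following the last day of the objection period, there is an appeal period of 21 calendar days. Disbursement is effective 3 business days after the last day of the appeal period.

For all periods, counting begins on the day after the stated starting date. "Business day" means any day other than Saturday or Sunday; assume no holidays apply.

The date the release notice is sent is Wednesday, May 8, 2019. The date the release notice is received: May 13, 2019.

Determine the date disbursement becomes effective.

The last day of the objection period: 76 calendar days after May 8, 2019 is July 23, 2019.
The last day of the appeal period: July 23, 2019 + 21 days = August 13, 2019.
The date disbursement becomes effective: 3 business days after Tuesday, August 13, 2019, skipping weekends — Aug 14, Aug 15, Aug 16 — lands on Friday, August 16, 2019.

August 16, 2019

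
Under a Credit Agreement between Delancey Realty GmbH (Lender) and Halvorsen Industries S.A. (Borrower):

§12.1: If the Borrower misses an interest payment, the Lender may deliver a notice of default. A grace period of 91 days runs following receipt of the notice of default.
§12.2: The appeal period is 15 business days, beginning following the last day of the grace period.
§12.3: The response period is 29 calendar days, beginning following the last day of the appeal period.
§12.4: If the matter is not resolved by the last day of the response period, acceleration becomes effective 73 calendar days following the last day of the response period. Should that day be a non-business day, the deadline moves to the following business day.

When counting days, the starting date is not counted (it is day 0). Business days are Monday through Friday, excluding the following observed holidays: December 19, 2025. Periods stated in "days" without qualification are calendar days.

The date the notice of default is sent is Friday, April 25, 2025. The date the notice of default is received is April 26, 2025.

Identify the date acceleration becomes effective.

November 25, 2025

The last day of the grace period: April 26, 2025 + 91 days = July 26, 2025.
From Saturday, July 26, 2025, 15 business days (Jul 28, Jul 29, Jul 30, Jul 31, …, Aug 13, Aug 14, Aug 15, skipping weekends) brings us to Friday, August 15, 2025, which is the last day of the appeal period.
The last day of the response period: August 15, 2025 + 29 days = September 13, 2025.
Adding 73 calendar days to September 13, 2025 gives November 25, 2025, which is the date acceleration becomes effective. November 25, 2025 is a Tuesday and is not a listed holiday, so no roll-forward applies.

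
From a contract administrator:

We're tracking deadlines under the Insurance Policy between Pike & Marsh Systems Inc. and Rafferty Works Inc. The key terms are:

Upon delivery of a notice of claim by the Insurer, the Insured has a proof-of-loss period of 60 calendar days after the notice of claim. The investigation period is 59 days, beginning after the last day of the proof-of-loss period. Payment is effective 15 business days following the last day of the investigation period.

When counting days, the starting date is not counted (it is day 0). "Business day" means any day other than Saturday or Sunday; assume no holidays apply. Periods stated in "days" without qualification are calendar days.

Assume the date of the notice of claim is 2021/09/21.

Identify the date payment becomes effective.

2022/02/08

The last day of the proof-of-loss period: 60 calendar days after 2021/09/21 is 2021/11/20.
The last day of the investigation period: 2021/11/20 + 59 days = 2022/01/18.
From Tuesday, 2022/01/18, 15 business days (Jan 19, Jan 20, Jan 21, Jan 24, …, Feb 4, Feb 7, Feb 8, skipping weekends) brings us to Tuesday, 2022/02/08, which is the date payment becomes effective.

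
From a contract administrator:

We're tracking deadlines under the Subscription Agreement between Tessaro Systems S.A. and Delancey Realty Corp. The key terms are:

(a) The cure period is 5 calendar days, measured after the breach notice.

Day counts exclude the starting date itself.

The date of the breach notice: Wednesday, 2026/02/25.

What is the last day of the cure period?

2026/03/02

The last day of the cure period: 2026/02/25 + 5 days = 2026/03/02.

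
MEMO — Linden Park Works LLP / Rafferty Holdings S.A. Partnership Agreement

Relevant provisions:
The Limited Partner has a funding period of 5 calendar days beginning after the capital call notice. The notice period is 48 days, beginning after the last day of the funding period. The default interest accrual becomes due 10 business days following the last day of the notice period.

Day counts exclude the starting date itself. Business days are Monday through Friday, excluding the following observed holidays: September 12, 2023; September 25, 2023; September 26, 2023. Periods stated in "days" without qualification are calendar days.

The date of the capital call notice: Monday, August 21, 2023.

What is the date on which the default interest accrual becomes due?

Adding 5 calendar days to August 21, 2023 gives August 26, 2023, which is the last day of the funding period.
The last day of the notice period: 48 calendar days after August 26, 2023 is October 13, 2023.
The date on which the default interest accrual becomes due: 10 business days after Friday, October 13, 2023, skipping weekends — Oct 16, Oct 17, Oct 18, Oct 19, Oct 20, Oct 23, Oct 24, Oct 25, Oct 26, Oct 27 — lands on Friday, October 27, 2023.

October 27, 2023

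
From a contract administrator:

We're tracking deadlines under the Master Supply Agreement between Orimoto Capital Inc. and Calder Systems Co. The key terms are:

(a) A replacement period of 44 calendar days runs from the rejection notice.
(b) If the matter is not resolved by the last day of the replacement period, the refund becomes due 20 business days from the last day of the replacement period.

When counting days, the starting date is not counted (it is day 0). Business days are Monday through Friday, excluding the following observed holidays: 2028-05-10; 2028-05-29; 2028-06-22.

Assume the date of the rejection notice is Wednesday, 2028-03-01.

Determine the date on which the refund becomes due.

Adding 44 calendar days to 2028-03-01 gives 2028-04-14, which is the last day of the replacement period.
The date on which the refund becomes due: counting 20 business days from Friday, 2028-04-14 (Apr 17, Apr 18, Apr 19, Apr 20, …, May 11, May 12, May 15, skipping weekends and the listed holiday on May 10) reaches Monday, 2028-05-15.

2028-05-15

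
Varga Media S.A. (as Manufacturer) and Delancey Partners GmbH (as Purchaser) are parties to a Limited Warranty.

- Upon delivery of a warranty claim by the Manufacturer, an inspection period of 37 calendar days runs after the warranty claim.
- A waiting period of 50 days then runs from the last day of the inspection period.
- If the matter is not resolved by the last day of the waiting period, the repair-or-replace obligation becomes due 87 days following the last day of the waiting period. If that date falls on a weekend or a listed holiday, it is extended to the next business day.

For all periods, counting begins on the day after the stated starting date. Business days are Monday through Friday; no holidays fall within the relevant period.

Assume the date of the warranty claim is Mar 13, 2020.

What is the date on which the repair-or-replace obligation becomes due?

Adding 37 calendar days to Mar 13, 2020 gives Apr 19, 2020, which is the last day of the inspection period.
The last day of the waiting period: 50 calendar days after Apr 19, 2020 is Jun 8, 2020.
The date on which the repair-or-replace obligation becomes due: 87 calendar days after Jun 8, 2020 is Sep 3, 2020. Sep 3, 2020 is a Thursday, so no roll-forward applies.

Sep 3, 2020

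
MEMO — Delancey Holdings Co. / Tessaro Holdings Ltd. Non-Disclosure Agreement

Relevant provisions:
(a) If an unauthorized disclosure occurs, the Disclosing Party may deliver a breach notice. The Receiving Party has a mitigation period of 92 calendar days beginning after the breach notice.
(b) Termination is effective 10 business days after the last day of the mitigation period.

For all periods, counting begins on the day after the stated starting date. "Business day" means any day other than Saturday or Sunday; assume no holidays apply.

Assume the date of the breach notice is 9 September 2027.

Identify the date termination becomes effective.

24 December 2027

The last day of the mitigation period: 92 calendar days after 9 September 2027 is 10 December 2027.
From Friday, 10 December 2027, 10 business days (Dec 13, Dec 14, Dec 15, Dec 16, Dec 17, Dec 20, Dec 21, Dec 22, Dec 23, Dec 24, skipping weekends) brings us to Friday, 24 December 2027, which is the date termination becomes effective.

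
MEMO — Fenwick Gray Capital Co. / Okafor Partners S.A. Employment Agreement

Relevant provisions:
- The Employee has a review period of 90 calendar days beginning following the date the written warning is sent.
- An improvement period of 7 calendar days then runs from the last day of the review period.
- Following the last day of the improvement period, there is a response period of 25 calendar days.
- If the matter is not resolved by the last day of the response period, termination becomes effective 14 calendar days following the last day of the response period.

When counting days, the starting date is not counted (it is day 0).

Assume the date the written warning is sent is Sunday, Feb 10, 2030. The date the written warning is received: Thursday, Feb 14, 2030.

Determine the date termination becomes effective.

The last day of the review period: 90 calendar days after Feb 10, 2030 is May 11, 2030.
Adding 7 calendar days to May 11, 2030 gives May 18, 2030, which is the last day of the improvement period.
Adding 25 calendar days to May 18, 2030 gives Jun 12, 2030, which is the last day of the response period.
The date termination becomes effective: Jun 12, 2030 + 14 days = Jun 26, 2030.

Jun 26, 2030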